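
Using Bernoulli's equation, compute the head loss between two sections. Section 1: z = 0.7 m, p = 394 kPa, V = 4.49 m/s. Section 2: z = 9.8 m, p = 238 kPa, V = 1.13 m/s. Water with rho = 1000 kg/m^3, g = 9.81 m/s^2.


Total head at each section: H = z + p/(rho*g) + V^2/(2g).
H1 = 0.7 + 394*1000/(1000*9.81) + 4.49^2/(2*9.81)
   = 0.7 + 40.163 + 1.0275
   = 41.891 m.
H2 = 9.8 + 238*1000/(1000*9.81) + 1.13^2/(2*9.81)
   = 9.8 + 24.261 + 0.0651
   = 34.126 m.
h_L = H1 - H2 = 41.891 - 34.126 = 7.765 m.

7.765


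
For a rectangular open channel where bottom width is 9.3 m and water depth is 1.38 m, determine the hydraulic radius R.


For a rectangular section:
Flow area A = b * y = 9.3 * 1.38 = 12.83 m^2.
Wetted perimeter P = b + 2y = 9.3 + 2*1.38 = 12.06 m.
Hydraulic radius R = A/P = 12.83 / 12.06 = 1.0642 m.

1.0642


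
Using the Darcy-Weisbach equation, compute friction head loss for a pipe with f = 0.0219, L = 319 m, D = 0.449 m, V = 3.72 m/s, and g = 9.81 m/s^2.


Darcy-Weisbach equation: h_f = f * (L/D) * V^2/(2g).
f * L/D = 0.0219 * 319/0.449 = 15.5592.
V^2/(2g) = 3.72^2 / (2*9.81) = 13.8384 / 19.62 = 0.7053 m.
h_f = 15.5592 * 0.7053 = 10.974 m.

10.974


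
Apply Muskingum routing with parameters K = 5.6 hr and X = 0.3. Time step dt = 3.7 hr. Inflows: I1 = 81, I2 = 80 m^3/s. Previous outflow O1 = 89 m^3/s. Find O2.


Muskingum coefficients:
denom = 2*K*(1-X) + dt = 2*5.6*(1-0.3) + 3.7 = 11.54.
C0 = (dt - 2*K*X)/denom = (3.7 - 2*5.6*0.3)/11.54 = 0.0295.
C1 = (dt + 2*K*X)/denom = (3.7 + 2*5.6*0.3)/11.54 = 0.6118.
C2 = (2*K*(1-X) - dt)/denom = 0.3588.
O2 = C0*I2 + C1*I1 + C2*O1
   = 0.0295*80 + 0.6118*81 + 0.3588*89
   = 83.84 m^3/s.

83.84


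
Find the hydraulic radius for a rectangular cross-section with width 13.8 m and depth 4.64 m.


For a rectangular section:
Flow area A = b * y = 13.8 * 4.64 = 64.03 m^2.
Wetted perimeter P = b + 2y = 13.8 + 2*4.64 = 23.08 m.
Hydraulic radius R = A/P = 64.03 / 23.08 = 2.7744 m.

2.7744


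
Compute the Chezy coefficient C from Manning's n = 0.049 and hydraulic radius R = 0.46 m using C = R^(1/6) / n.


The Chezy coefficient relates to Manning's n through C = R^(1/6) / n.
R^(1/6) = 0.46^(1/6) = 0.878604.
C = 0.878604 / 0.049 = 17.93 m^(1/2)/s.

17.93


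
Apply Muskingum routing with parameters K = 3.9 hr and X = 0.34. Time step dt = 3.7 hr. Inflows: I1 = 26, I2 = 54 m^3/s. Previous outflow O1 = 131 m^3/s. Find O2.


Muskingum coefficients:
denom = 2*K*(1-X) + dt = 2*3.9*(1-0.34) + 3.7 = 8.848.
C0 = (dt - 2*K*X)/denom = (3.7 - 2*3.9*0.34)/8.848 = 0.1184.
C1 = (dt + 2*K*X)/denom = (3.7 + 2*3.9*0.34)/8.848 = 0.7179.
C2 = (2*K*(1-X) - dt)/denom = 0.1637.
O2 = C0*I2 + C1*I1 + C2*O1
   = 0.1184*54 + 0.7179*26 + 0.1637*131
   = 46.5 m^3/s.

46.5


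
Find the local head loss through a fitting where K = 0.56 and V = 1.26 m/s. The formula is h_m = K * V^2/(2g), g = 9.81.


Minor loss formula: h_m = K * V^2/(2g).
V^2 = 1.26^2 = 1.5876.
V^2/(2g) = 1.5876 / 19.62 = 0.0809 m.
h_m = 0.56 * 0.0809 = 0.0453 m.

0.0453


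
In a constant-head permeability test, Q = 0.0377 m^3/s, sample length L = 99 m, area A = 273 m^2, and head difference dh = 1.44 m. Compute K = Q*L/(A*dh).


From K = Q*L / (A*dh):
Numerator: Q*L = 0.0377 * 99 = 3.7323.
Denominator: A*dh = 273 * 1.44 = 393.12.
K = 3.7323 / 393.12 = 0.009494 m/s.

0.009494


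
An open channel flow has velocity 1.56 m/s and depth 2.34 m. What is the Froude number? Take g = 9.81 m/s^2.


The Froude number is defined as Fr = V / sqrt(g*y).
g*y = 9.81 * 2.34 = 22.9554.
sqrt(g*y) = sqrt(22.9554) = 4.7912.
Fr = 1.56 / 4.7912 = 0.3256.

0.3256


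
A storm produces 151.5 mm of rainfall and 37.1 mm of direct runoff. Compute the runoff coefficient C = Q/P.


The runoff coefficient C = runoff depth / rainfall depth.
C = 37.1 / 151.5
  = 0.2449.

0.2449


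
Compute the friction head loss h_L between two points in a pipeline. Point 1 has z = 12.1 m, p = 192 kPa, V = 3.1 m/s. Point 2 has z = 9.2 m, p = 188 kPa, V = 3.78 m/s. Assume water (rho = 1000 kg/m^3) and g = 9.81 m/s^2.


Total head at each section: H = z + p/(rho*g) + V^2/(2g).
H1 = 12.1 + 192*1000/(1000*9.81) + 3.1^2/(2*9.81)
   = 12.1 + 19.572 + 0.4898
   = 32.162 m.
H2 = 9.2 + 188*1000/(1000*9.81) + 3.78^2/(2*9.81)
   = 9.2 + 19.164 + 0.7283
   = 29.092 m.
h_L = H1 - H2 = 32.162 - 29.092 = 3.069 m.

3.069


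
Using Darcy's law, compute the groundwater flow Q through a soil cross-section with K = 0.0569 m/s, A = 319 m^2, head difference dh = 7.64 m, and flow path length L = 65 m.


Darcy's law: Q = K * A * i, where i = dh/L.
Hydraulic gradient i = 7.64 / 65 = 0.117538.
Q = 0.0569 * 319 * 0.117538
  = 2.1335 m^3/s.

2.1335


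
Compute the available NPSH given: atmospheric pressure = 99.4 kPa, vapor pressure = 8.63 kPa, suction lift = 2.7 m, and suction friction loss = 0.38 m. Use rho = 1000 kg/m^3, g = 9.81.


NPSHa = p_atm/(rho*g) - z_s - hf_s - p_vap/(rho*g).
p_atm/(rho*g) = 99.4*1000 / (1000*9.81) = 10.133 m.
p_vap/(rho*g) = 8.63*1000 / (1000*9.81) = 0.88 m.
NPSHa = 10.133 - 2.7 - 0.38 - 0.88
      = 6.17 m.

6.17


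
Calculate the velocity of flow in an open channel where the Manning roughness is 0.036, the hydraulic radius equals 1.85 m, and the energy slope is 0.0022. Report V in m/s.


Manning's equation gives V = (1/n) * R^(2/3) * S^(1/2).
First, compute R^(2/3) = 1.85^(2/3) = 1.507.
Next, S^(1/2) = 0.0022^(1/2) = 0.046904.
Then 1/n = 1/0.036 = 27.78.
V = 27.78 * 1.507 * 0.046904 = 1.9635 m/s.

1.9635


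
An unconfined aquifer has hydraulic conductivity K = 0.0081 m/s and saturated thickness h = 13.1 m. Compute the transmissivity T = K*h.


Transmissivity is defined as T = K * h.
T = 0.0081 * 13.1
  = 0.1061 m^2/s.

0.1061


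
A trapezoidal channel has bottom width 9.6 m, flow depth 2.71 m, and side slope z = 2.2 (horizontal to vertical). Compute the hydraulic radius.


For a trapezoidal section with side slope z:
A = (b + z*y)*y = (9.6 + 2.2*2.71)*2.71 = 42.173 m^2.
P = b + 2*y*sqrt(1 + z^2) = 9.6 + 2*2.71*sqrt(1 + 2.2^2) = 22.698 m.
R = A/P = 42.173 / 22.698 = 1.858 m.

1.858


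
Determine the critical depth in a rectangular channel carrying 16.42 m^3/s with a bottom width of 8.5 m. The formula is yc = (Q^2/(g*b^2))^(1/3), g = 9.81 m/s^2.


Using yc = (Q^2 / (g * b^2))^(1/3):
Q^2 = 16.42^2 = 269.62.
g * b^2 = 9.81 * 8.5^2 = 9.81 * 72.25 = 708.77.
Q^2 / (g*b^2) = 269.62 / 708.77 = 0.3804.
yc = 0.3804^(1/3) = 0.7246 m.

0.7246


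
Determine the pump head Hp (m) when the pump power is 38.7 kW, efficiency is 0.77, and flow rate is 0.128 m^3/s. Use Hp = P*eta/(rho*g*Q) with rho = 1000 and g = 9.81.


Pump head formula: Hp = P * eta / (rho * g * Q).
Numerator: P * eta = 38.7 * 1000 * 0.77 = 29799.0 W.
Denominator: rho * g * Q = 1000 * 9.81 * 0.128 = 1255.68.
Hp = 29799.0 / 1255.68 = 23.73 m.

23.73


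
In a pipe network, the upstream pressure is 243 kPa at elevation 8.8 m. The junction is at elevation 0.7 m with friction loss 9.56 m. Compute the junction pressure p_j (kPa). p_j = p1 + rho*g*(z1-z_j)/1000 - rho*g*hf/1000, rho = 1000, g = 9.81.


Junction pressure: p_j = p1 + rho*g*(z1 - z_j)/1000 - rho*g*hf/1000.
Elevation term = 1000*9.81*(8.8 - 0.7)/1000 = 79.461 kPa.
Friction term = 1000*9.81*9.56/1000 = 93.784 kPa.
p_j = 243 + 79.461 - 93.784 = 228.68 kPa.

228.68


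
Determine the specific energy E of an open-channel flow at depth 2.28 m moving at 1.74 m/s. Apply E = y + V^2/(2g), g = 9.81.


Specific energy E = y + V^2/(2g).
Velocity head = V^2/(2g) = 1.74^2 / (2*9.81) = 3.0276 / 19.62 = 0.1543 m.
E = 2.28 + 0.1543 = 2.4343 m.

2.4343


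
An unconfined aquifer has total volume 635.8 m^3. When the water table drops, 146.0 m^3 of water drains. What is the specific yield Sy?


Specific yield Sy = Volume drained / Total volume.
Sy = 146.0 / 635.8
   = 0.2296.

0.2296


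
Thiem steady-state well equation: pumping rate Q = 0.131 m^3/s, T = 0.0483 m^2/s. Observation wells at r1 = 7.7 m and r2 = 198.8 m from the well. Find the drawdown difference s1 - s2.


Thiem equation: s1 - s2 = Q/(2*pi*T) * ln(r2/r1).
ln(r2/r1) = ln(198.8/7.7) = 3.2511.
Q/(2*pi*T) = 0.131 / (2*pi*0.0483) = 0.131 / 0.3035 = 0.4317.
s1 - s2 = 0.4317 * 3.2511 = 1.4034 m.

1.4034


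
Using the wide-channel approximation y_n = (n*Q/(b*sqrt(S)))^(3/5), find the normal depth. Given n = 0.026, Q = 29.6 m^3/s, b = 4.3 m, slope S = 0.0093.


We use the wide-channel approximation y_n = (n*Q/(b*sqrt(S)))^(3/5).
sqrt(S) = sqrt(0.0093) = 0.096437.
Numerator: n*Q = 0.026 * 29.6 = 0.7696.
Denominator: b*sqrt(S) = 4.3 * 0.096437 = 0.414679.
arg = 1.8559.
y_n = 1.8559^(3/5) = 1.4492 m.

1.4492


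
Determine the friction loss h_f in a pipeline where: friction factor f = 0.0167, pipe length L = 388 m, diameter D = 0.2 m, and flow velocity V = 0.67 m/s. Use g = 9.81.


Darcy-Weisbach equation: h_f = f * (L/D) * V^2/(2g).
f * L/D = 0.0167 * 388/0.2 = 32.398.
V^2/(2g) = 0.67^2 / (2*9.81) = 0.4489 / 19.62 = 0.0229 m.
h_f = 32.398 * 0.0229 = 0.741 m.

0.741


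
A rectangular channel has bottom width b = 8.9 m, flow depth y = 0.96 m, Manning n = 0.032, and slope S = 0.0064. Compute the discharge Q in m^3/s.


For a rectangular channel, the cross-sectional area A = b * y = 8.9 * 0.96 = 8.54 m^2.
The wetted perimeter P = b + 2y = 8.9 + 2*0.96 = 10.82 m.
Hydraulic radius R = A/P = 8.54/10.82 = 0.7896 m.
Velocity V = (1/n)*R^(2/3)*S^(1/2) = (1/0.032)*0.7896^(2/3)*0.0064^(1/2) = 2.1358 m/s.
Discharge Q = A * V = 8.54 * 2.1358 = 18.248 m^3/s.

18.248


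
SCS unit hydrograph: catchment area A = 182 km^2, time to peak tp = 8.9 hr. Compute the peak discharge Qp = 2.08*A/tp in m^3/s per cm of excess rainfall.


SCS formula: Qp = 2.08 * A / tp.
Qp = 2.08 * 182 / 8.9
   = 378.56 / 8.9
   = 42.53 m^3/s per cm.

42.53


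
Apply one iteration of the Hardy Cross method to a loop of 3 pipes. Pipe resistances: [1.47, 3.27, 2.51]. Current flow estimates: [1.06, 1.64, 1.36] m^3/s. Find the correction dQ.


Numerator terms (r*Q*|Q|): 1.47*1.06*|1.06| = 1.6517; 3.27*1.64*|1.64| = 8.795; 2.51*1.36*|1.36| = 4.6425.
Sum of numerator = 15.0892.
Denominator terms (r*|Q|): 1.47*|1.06| = 1.5582; 3.27*|1.64| = 5.3628; 2.51*|1.36| = 3.4136.
2 * sum of denominator = 2 * 10.3346 = 20.6692.
dQ = -15.0892 / 20.6692 = -0.73 m^3/s.

-0.73


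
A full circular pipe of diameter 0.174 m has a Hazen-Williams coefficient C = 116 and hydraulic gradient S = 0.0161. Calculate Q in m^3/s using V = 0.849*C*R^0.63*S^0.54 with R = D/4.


For a full circular pipe, R = D/4 = 0.174/4 = 0.0435 m.
V = 0.849 * 116 * 0.0435^0.63 * 0.0161^0.54
  = 0.849 * 116 * 0.138755 * 0.107569
  = 1.4699 m/s.
Pipe area A = pi*D^2/4 = pi*0.174^2/4 = 0.0238 m^2.
Q = A * V = 0.0238 * 1.4699 = 0.035 m^3/s.

0.035


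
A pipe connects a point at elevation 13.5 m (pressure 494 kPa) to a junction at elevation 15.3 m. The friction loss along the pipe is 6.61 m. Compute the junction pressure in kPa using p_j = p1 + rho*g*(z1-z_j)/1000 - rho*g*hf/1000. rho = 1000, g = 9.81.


Junction pressure: p_j = p1 + rho*g*(z1 - z_j)/1000 - rho*g*hf/1000.
Elevation term = 1000*9.81*(13.5 - 15.3)/1000 = -17.658 kPa.
Friction term = 1000*9.81*6.61/1000 = 64.844 kPa.
p_j = 494 + -17.658 - 64.844 = 411.5 kPa.

411.5


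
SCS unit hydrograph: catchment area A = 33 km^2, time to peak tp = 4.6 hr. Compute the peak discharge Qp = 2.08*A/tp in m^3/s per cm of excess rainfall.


SCS formula: Qp = 2.08 * A / tp.
Qp = 2.08 * 33 / 4.6
   = 68.64 / 4.6
   = 14.92 m^3/s per cm.

14.92


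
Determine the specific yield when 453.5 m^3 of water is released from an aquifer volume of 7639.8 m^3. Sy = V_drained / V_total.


Specific yield Sy = Volume drained / Total volume.
Sy = 453.5 / 7639.8
   = 0.0594.

0.0594


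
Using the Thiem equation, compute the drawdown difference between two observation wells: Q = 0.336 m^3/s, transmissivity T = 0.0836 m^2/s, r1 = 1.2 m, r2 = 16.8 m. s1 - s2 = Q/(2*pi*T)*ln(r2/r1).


Thiem equation: s1 - s2 = Q/(2*pi*T) * ln(r2/r1).
ln(r2/r1) = ln(16.8/1.2) = 2.6391.
Q/(2*pi*T) = 0.336 / (2*pi*0.0836) = 0.336 / 0.5253 = 0.6397.
s1 - s2 = 0.6397 * 2.6391 = 1.6881 m.

1.6881


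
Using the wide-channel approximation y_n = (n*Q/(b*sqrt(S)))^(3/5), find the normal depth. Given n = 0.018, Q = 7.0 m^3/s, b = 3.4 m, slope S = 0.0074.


We use the wide-channel approximation y_n = (n*Q/(b*sqrt(S)))^(3/5).
sqrt(S) = sqrt(0.0074) = 0.086023.
Numerator: n*Q = 0.018 * 7.0 = 0.126.
Denominator: b*sqrt(S) = 3.4 * 0.086023 = 0.292478.
arg = 0.4308.
y_n = 0.4308^(3/5) = 0.6033 m.

0.6033


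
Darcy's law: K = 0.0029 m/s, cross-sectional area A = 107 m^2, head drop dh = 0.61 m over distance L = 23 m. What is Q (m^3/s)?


Darcy's law: Q = K * A * i, where i = dh/L.
Hydraulic gradient i = 0.61 / 23 = 0.026522.
Q = 0.0029 * 107 * 0.026522
  = 0.0082 m^3/s.

0.0082


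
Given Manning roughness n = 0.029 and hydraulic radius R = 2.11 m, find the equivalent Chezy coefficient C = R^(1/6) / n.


The Chezy coefficient relates to Manning's n through C = R^(1/6) / n.
R^(1/6) = 2.11^(1/6) = 1.132523.
C = 1.132523 / 0.029 = 39.05 m^(1/2)/s.

39.05


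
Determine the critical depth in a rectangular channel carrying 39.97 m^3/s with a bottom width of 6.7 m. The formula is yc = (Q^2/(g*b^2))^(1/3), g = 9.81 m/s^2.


Using yc = (Q^2 / (g * b^2))^(1/3):
Q^2 = 39.97^2 = 1597.6.
g * b^2 = 9.81 * 6.7^2 = 9.81 * 44.89 = 440.37.
Q^2 / (g*b^2) = 1597.6 / 440.37 = 3.6279.
yc = 3.6279^(1/3) = 1.5366 m.

1.5366


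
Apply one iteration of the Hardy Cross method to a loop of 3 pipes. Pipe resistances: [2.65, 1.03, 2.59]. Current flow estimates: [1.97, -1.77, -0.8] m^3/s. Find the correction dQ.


Numerator terms (r*Q*|Q|): 2.65*1.97*|1.97| = 10.2844; 1.03*-1.77*|-1.77| = -3.2269; 2.59*-0.8*|-0.8| = -1.6576.
Sum of numerator = 5.3999.
Denominator terms (r*|Q|): 2.65*|1.97| = 5.2205; 1.03*|-1.77| = 1.8231; 2.59*|-0.8| = 2.072.
2 * sum of denominator = 2 * 9.1156 = 18.2312.
dQ = -5.3999 / 18.2312 = -0.2962 m^3/s.

-0.2962


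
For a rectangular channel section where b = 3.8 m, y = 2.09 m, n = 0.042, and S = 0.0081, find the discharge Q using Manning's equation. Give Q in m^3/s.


For a rectangular channel, the cross-sectional area A = b * y = 3.8 * 2.09 = 7.94 m^2.
The wetted perimeter P = b + 2y = 3.8 + 2*2.09 = 7.98 m.
Hydraulic radius R = A/P = 7.94/7.98 = 0.9952 m.
Velocity V = (1/n)*R^(2/3)*S^(1/2) = (1/0.042)*0.9952^(2/3)*0.0081^(1/2) = 2.136 m/s.
Discharge Q = A * V = 7.94 * 2.136 = 16.965 m^3/s.

16.965


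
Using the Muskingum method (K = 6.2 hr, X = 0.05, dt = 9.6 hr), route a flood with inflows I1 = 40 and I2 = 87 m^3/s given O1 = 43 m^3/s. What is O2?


Muskingum coefficients:
denom = 2*K*(1-X) + dt = 2*6.2*(1-0.05) + 9.6 = 21.38.
C0 = (dt - 2*K*X)/denom = (9.6 - 2*6.2*0.05)/21.38 = 0.42.
C1 = (dt + 2*K*X)/denom = (9.6 + 2*6.2*0.05)/21.38 = 0.478.
C2 = (2*K*(1-X) - dt)/denom = 0.102.
O2 = C0*I2 + C1*I1 + C2*O1
   = 0.42*87 + 0.478*40 + 0.102*43
   = 60.05 m^3/s.

60.05


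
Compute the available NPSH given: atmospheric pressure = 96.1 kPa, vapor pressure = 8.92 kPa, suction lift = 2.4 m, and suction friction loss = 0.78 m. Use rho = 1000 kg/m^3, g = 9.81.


NPSHa = p_atm/(rho*g) - z_s - hf_s - p_vap/(rho*g).
p_atm/(rho*g) = 96.1*1000 / (1000*9.81) = 9.796 m.
p_vap/(rho*g) = 8.92*1000 / (1000*9.81) = 0.909 m.
NPSHa = 9.796 - 2.4 - 0.78 - 0.909
      = 5.71 m.

5.71


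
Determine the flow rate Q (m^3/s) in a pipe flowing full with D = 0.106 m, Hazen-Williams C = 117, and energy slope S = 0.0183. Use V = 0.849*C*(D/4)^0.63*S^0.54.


For a full circular pipe, R = D/4 = 0.106/4 = 0.0265 m.
V = 0.849 * 117 * 0.0265^0.63 * 0.0183^0.54
  = 0.849 * 117 * 0.101542 * 0.115272
  = 1.1627 m/s.
Pipe area A = pi*D^2/4 = pi*0.106^2/4 = 0.0088 m^2.
Q = A * V = 0.0088 * 1.1627 = 0.0103 m^3/s.

0.0103


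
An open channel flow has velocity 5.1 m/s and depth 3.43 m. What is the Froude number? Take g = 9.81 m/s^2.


The Froude number is defined as Fr = V / sqrt(g*y).
g*y = 9.81 * 3.43 = 33.6483.
sqrt(g*y) = sqrt(33.6483) = 5.8007.
Fr = 5.1 / 5.8007 = 0.8792.

0.8792


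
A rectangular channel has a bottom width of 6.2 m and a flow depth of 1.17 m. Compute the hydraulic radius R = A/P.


For a rectangular section:
Flow area A = b * y = 6.2 * 1.17 = 7.25 m^2.
Wetted perimeter P = b + 2y = 6.2 + 2*1.17 = 8.54 m.
Hydraulic radius R = A/P = 7.25 / 8.54 = 0.8494 m.

0.8494


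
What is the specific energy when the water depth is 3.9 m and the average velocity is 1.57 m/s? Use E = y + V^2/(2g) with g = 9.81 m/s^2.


Specific energy E = y + V^2/(2g).
Velocity head = V^2/(2g) = 1.57^2 / (2*9.81) = 2.4649 / 19.62 = 0.1256 m.
E = 3.9 + 0.1256 = 4.0256 m.

4.0256


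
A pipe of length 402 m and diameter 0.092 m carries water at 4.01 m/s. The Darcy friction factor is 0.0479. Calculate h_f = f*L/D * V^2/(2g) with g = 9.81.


Darcy-Weisbach equation: h_f = f * (L/D) * V^2/(2g).
f * L/D = 0.0479 * 402/0.092 = 209.3022.
V^2/(2g) = 4.01^2 / (2*9.81) = 16.0801 / 19.62 = 0.8196 m.
h_f = 209.3022 * 0.8196 = 171.539 m.

171.539


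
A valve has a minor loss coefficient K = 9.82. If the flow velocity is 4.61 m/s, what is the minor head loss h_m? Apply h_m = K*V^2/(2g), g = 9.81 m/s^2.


Minor loss formula: h_m = K * V^2/(2g).
V^2 = 4.61^2 = 21.2521.
V^2/(2g) = 21.2521 / 19.62 = 1.0832 m.
h_m = 9.82 * 1.0832 = 10.6369 m.

10.6369


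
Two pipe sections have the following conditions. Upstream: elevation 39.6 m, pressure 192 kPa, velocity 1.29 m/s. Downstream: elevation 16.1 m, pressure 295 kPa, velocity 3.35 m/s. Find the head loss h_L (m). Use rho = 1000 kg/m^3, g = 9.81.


Total head at each section: H = z + p/(rho*g) + V^2/(2g).
H1 = 39.6 + 192*1000/(1000*9.81) + 1.29^2/(2*9.81)
   = 39.6 + 19.572 + 0.0848
   = 59.257 m.
H2 = 16.1 + 295*1000/(1000*9.81) + 3.35^2/(2*9.81)
   = 16.1 + 30.071 + 0.572
   = 46.743 m.
h_L = H1 - H2 = 59.257 - 46.743 = 12.513 m.

12.513


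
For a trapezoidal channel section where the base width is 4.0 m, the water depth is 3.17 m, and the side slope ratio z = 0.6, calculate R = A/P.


For a trapezoidal section with side slope z:
A = (b + z*y)*y = (4.0 + 0.6*3.17)*3.17 = 18.709 m^2.
P = b + 2*y*sqrt(1 + z^2) = 4.0 + 2*3.17*sqrt(1 + 0.6^2) = 11.394 m.
R = A/P = 18.709 / 11.394 = 1.6421 m.

1.6421


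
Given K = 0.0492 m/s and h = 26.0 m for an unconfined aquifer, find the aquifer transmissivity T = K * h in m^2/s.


Transmissivity is defined as T = K * h.
T = 0.0492 * 26.0
  = 1.2792 m^2/s.

1.2792


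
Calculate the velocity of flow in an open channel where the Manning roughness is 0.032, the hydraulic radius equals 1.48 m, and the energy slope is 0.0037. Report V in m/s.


Manning's equation gives V = (1/n) * R^(2/3) * S^(1/2).
First, compute R^(2/3) = 1.48^(2/3) = 1.2987.
Next, S^(1/2) = 0.0037^(1/2) = 0.060828.
Then 1/n = 1/0.032 = 31.25.
V = 31.25 * 1.2987 * 0.060828 = 2.4686 m/s.

2.4686


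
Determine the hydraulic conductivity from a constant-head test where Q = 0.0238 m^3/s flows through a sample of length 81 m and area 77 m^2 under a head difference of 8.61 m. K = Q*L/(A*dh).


From K = Q*L / (A*dh):
Numerator: Q*L = 0.0238 * 81 = 1.9278.
Denominator: A*dh = 77 * 8.61 = 662.97.
K = 1.9278 / 662.97 = 0.002908 m/s.

0.002908


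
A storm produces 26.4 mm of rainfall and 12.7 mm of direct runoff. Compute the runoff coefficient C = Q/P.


The runoff coefficient C = runoff depth / rainfall depth.
C = 12.7 / 26.4
  = 0.4811.

0.4811


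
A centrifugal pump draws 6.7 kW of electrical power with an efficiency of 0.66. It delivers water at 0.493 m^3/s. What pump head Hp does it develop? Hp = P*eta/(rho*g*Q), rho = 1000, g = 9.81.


Pump head formula: Hp = P * eta / (rho * g * Q).
Numerator: P * eta = 6.7 * 1000 * 0.66 = 4422.0 W.
Denominator: rho * g * Q = 1000 * 9.81 * 0.493 = 4836.33.
Hp = 4422.0 / 4836.33 = 0.91 m.

0.91


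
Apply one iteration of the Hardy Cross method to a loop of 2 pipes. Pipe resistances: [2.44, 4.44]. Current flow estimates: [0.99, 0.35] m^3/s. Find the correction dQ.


Numerator terms (r*Q*|Q|): 2.44*0.99*|0.99| = 2.3914; 4.44*0.35*|0.35| = 0.5439.
Sum of numerator = 2.9353.
Denominator terms (r*|Q|): 2.44*|0.99| = 2.4156; 4.44*|0.35| = 1.554.
2 * sum of denominator = 2 * 3.9696 = 7.9392.
dQ = -2.9353 / 7.9392 = -0.3697 m^3/s.

-0.3697


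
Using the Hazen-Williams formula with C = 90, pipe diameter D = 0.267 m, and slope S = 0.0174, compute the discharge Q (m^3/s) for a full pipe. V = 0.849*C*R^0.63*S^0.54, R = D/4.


For a full circular pipe, R = D/4 = 0.267/4 = 0.0668 m.
V = 0.849 * 90 * 0.0668^0.63 * 0.0174^0.54
  = 0.849 * 90 * 0.181721 * 0.112175
  = 1.5576 m/s.
Pipe area A = pi*D^2/4 = pi*0.267^2/4 = 0.056 m^2.
Q = A * V = 0.056 * 1.5576 = 0.0872 m^3/s.

0.0872


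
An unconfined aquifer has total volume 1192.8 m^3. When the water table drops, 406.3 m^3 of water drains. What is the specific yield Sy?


Specific yield Sy = Volume drained / Total volume.
Sy = 406.3 / 1192.8
   = 0.3406.

0.3406


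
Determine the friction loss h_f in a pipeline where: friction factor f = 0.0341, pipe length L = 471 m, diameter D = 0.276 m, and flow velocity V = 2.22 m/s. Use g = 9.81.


Darcy-Weisbach equation: h_f = f * (L/D) * V^2/(2g).
f * L/D = 0.0341 * 471/0.276 = 58.1924.
V^2/(2g) = 2.22^2 / (2*9.81) = 4.9284 / 19.62 = 0.2512 m.
h_f = 58.1924 * 0.2512 = 14.618 m.

14.618


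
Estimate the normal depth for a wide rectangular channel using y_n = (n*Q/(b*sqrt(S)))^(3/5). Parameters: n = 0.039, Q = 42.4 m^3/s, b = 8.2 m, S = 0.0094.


We use the wide-channel approximation y_n = (n*Q/(b*sqrt(S)))^(3/5).
sqrt(S) = sqrt(0.0094) = 0.096954.
Numerator: n*Q = 0.039 * 42.4 = 1.6536.
Denominator: b*sqrt(S) = 8.2 * 0.096954 = 0.795023.
arg = 2.0799.
y_n = 2.0799^(3/5) = 1.5518 m.

1.5518


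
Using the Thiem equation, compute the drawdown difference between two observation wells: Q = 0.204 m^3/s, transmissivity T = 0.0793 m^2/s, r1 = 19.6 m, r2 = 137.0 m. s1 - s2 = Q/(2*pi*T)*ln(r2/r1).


Thiem equation: s1 - s2 = Q/(2*pi*T) * ln(r2/r1).
ln(r2/r1) = ln(137.0/19.6) = 1.9445.
Q/(2*pi*T) = 0.204 / (2*pi*0.0793) = 0.204 / 0.4983 = 0.4094.
s1 - s2 = 0.4094 * 1.9445 = 0.7961 m.

0.7961


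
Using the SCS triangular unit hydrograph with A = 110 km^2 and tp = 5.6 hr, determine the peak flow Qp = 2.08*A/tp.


SCS formula: Qp = 2.08 * A / tp.
Qp = 2.08 * 110 / 5.6
   = 228.8 / 5.6
   = 40.86 m^3/s per cm.

40.86


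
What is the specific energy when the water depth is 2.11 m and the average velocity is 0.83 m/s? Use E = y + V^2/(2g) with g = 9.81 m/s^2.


Specific energy E = y + V^2/(2g).
Velocity head = V^2/(2g) = 0.83^2 / (2*9.81) = 0.6889 / 19.62 = 0.0351 m.
E = 2.11 + 0.0351 = 2.1451 m.

2.1451


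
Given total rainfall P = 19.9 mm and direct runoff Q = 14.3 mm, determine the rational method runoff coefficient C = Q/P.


The runoff coefficient C = runoff depth / rainfall depth.
C = 14.3 / 19.9
  = 0.7186.

0.7186


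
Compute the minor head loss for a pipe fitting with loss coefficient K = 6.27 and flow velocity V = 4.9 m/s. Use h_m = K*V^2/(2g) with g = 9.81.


Minor loss formula: h_m = K * V^2/(2g).
V^2 = 4.9^2 = 24.01.
V^2/(2g) = 24.01 / 19.62 = 1.2238 m.
h_m = 6.27 * 1.2238 = 7.6729 m.

7.6729


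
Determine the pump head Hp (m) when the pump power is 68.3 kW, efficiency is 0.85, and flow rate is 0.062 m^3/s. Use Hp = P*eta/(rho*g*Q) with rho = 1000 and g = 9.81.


Pump head formula: Hp = P * eta / (rho * g * Q).
Numerator: P * eta = 68.3 * 1000 * 0.85 = 58055.0 W.
Denominator: rho * g * Q = 1000 * 9.81 * 0.062 = 608.22.
Hp = 58055.0 / 608.22 = 95.45 m.

95.45


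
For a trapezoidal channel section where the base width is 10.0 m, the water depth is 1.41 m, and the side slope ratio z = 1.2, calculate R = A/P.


For a trapezoidal section with side slope z:
A = (b + z*y)*y = (10.0 + 1.2*1.41)*1.41 = 16.486 m^2.
P = b + 2*y*sqrt(1 + z^2) = 10.0 + 2*1.41*sqrt(1 + 1.2^2) = 14.405 m.
R = A/P = 16.486 / 14.405 = 1.1444 m.

1.1444


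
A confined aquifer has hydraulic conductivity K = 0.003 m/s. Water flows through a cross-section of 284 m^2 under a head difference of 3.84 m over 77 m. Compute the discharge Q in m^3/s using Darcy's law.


Darcy's law: Q = K * A * i, where i = dh/L.
Hydraulic gradient i = 3.84 / 77 = 0.04987.
Q = 0.003 * 284 * 0.04987
  = 0.0425 m^3/s.

0.0425


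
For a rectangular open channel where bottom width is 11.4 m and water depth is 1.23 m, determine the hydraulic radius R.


For a rectangular section:
Flow area A = b * y = 11.4 * 1.23 = 14.02 m^2.
Wetted perimeter P = b + 2y = 11.4 + 2*1.23 = 13.86 m.
Hydraulic radius R = A/P = 14.02 / 13.86 = 1.0117 m.

1.0117


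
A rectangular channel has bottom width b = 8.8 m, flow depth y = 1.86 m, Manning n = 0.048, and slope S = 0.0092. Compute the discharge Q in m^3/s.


For a rectangular channel, the cross-sectional area A = b * y = 8.8 * 1.86 = 16.37 m^2.
The wetted perimeter P = b + 2y = 8.8 + 2*1.86 = 12.52 m.
Hydraulic radius R = A/P = 16.37/12.52 = 1.3073 m.
Velocity V = (1/n)*R^(2/3)*S^(1/2) = (1/0.048)*1.3073^(2/3)*0.0092^(1/2) = 2.3892 m/s.
Discharge Q = A * V = 16.37 * 2.3892 = 39.106 m^3/s.

39.106


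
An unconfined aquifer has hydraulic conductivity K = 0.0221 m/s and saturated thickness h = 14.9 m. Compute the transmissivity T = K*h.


Transmissivity is defined as T = K * h.
T = 0.0221 * 14.9
  = 0.3293 m^2/s.

0.3293


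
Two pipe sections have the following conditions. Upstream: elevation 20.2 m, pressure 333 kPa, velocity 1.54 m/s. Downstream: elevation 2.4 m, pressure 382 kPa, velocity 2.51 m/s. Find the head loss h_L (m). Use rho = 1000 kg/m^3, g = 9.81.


Total head at each section: H = z + p/(rho*g) + V^2/(2g).
H1 = 20.2 + 333*1000/(1000*9.81) + 1.54^2/(2*9.81)
   = 20.2 + 33.945 + 0.1209
   = 54.266 m.
H2 = 2.4 + 382*1000/(1000*9.81) + 2.51^2/(2*9.81)
   = 2.4 + 38.94 + 0.3211
   = 41.661 m.
h_L = H1 - H2 = 54.266 - 41.661 = 12.605 m.

12.605


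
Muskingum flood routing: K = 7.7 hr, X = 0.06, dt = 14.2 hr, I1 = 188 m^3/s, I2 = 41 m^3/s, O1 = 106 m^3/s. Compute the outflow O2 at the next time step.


Muskingum coefficients:
denom = 2*K*(1-X) + dt = 2*7.7*(1-0.06) + 14.2 = 28.676.
C0 = (dt - 2*K*X)/denom = (14.2 - 2*7.7*0.06)/28.676 = 0.463.
C1 = (dt + 2*K*X)/denom = (14.2 + 2*7.7*0.06)/28.676 = 0.5274.
C2 = (2*K*(1-X) - dt)/denom = 0.0096.
O2 = C0*I2 + C1*I1 + C2*O1
   = 0.463*41 + 0.5274*188 + 0.0096*106
   = 119.15 m^3/s.

119.15


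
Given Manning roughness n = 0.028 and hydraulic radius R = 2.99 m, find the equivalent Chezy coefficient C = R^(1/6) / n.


The Chezy coefficient relates to Manning's n through C = R^(1/6) / n.
R^(1/6) = 2.99^(1/6) = 1.200269.
C = 1.200269 / 0.028 = 42.87 m^(1/2)/s.

42.87


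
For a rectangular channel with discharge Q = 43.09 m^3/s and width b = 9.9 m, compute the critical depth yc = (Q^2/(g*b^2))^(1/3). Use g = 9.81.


Using yc = (Q^2 / (g * b^2))^(1/3):
Q^2 = 43.09^2 = 1856.75.
g * b^2 = 9.81 * 9.9^2 = 9.81 * 98.01 = 961.48.
Q^2 / (g*b^2) = 1856.75 / 961.48 = 1.9311.
yc = 1.9311^(1/3) = 1.2453 m.

1.2453


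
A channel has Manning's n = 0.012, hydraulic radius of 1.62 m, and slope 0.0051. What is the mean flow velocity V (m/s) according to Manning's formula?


Manning's equation gives V = (1/n) * R^(2/3) * S^(1/2).
First, compute R^(2/3) = 1.62^(2/3) = 1.3794.
Next, S^(1/2) = 0.0051^(1/2) = 0.071414.
Then 1/n = 1/0.012 = 83.33.
V = 83.33 * 1.3794 * 0.071414 = 8.2088 m/s.

8.2088


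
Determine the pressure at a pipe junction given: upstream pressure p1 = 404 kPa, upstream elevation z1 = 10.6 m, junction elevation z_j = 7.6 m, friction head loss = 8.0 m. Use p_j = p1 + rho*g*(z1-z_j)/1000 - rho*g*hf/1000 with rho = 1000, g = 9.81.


Junction pressure: p_j = p1 + rho*g*(z1 - z_j)/1000 - rho*g*hf/1000.
Elevation term = 1000*9.81*(10.6 - 7.6)/1000 = 29.43 kPa.
Friction term = 1000*9.81*8.0/1000 = 78.48 kPa.
p_j = 404 + 29.43 - 78.48 = 354.95 kPa.

354.95


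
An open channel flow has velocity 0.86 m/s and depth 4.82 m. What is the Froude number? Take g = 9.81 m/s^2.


The Froude number is defined as Fr = V / sqrt(g*y).
g*y = 9.81 * 4.82 = 47.2842.
sqrt(g*y) = sqrt(47.2842) = 6.8764.
Fr = 0.86 / 6.8764 = 0.1251.

0.1251


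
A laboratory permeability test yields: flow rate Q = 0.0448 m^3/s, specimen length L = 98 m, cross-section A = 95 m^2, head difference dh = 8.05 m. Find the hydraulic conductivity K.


From K = Q*L / (A*dh):
Numerator: Q*L = 0.0448 * 98 = 4.3904.
Denominator: A*dh = 95 * 8.05 = 764.75.
K = 4.3904 / 764.75 = 0.005741 m/s.

0.005741


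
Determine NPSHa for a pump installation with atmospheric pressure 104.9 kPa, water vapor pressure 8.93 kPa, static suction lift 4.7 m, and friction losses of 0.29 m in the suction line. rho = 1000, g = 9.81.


NPSHa = p_atm/(rho*g) - z_s - hf_s - p_vap/(rho*g).
p_atm/(rho*g) = 104.9*1000 / (1000*9.81) = 10.693 m.
p_vap/(rho*g) = 8.93*1000 / (1000*9.81) = 0.91 m.
NPSHa = 10.693 - 4.7 - 0.29 - 0.91
      = 4.79 m.

4.79


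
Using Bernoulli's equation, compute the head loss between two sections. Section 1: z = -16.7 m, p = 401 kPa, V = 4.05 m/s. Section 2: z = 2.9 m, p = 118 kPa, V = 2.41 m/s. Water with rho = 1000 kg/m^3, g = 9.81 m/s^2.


Total head at each section: H = z + p/(rho*g) + V^2/(2g).
H1 = -16.7 + 401*1000/(1000*9.81) + 4.05^2/(2*9.81)
   = -16.7 + 40.877 + 0.836
   = 25.013 m.
H2 = 2.9 + 118*1000/(1000*9.81) + 2.41^2/(2*9.81)
   = 2.9 + 12.029 + 0.296
   = 15.225 m.
h_L = H1 - H2 = 25.013 - 15.225 = 9.788 m.

9.788


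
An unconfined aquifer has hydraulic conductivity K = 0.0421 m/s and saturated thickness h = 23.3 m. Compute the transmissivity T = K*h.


Transmissivity is defined as T = K * h.
T = 0.0421 * 23.3
  = 0.9809 m^2/s.

0.9809


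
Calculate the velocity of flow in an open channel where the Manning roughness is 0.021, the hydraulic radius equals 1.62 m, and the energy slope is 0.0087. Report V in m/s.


Manning's equation gives V = (1/n) * R^(2/3) * S^(1/2).
First, compute R^(2/3) = 1.62^(2/3) = 1.3794.
Next, S^(1/2) = 0.0087^(1/2) = 0.093274.
Then 1/n = 1/0.021 = 47.62.
V = 47.62 * 1.3794 * 0.093274 = 6.1266 m/s.

6.1266


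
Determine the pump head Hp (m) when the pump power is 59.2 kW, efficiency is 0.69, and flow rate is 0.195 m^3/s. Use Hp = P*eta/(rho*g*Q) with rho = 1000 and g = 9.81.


Pump head formula: Hp = P * eta / (rho * g * Q).
Numerator: P * eta = 59.2 * 1000 * 0.69 = 40848.0 W.
Denominator: rho * g * Q = 1000 * 9.81 * 0.195 = 1912.95.
Hp = 40848.0 / 1912.95 = 21.35 m.

21.35


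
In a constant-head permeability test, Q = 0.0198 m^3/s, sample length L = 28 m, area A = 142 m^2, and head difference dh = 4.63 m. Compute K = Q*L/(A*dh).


From K = Q*L / (A*dh):
Numerator: Q*L = 0.0198 * 28 = 0.5544.
Denominator: A*dh = 142 * 4.63 = 657.46.
K = 0.5544 / 657.46 = 0.000843 m/s.

0.000843


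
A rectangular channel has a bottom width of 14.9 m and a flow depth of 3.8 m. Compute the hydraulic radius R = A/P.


For a rectangular section:
Flow area A = b * y = 14.9 * 3.8 = 56.62 m^2.
Wetted perimeter P = b + 2y = 14.9 + 2*3.8 = 22.5 m.
Hydraulic radius R = A/P = 56.62 / 22.5 = 2.5164 m.

2.5164


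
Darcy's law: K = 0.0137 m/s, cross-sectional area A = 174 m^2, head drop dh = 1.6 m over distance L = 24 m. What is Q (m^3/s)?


Darcy's law: Q = K * A * i, where i = dh/L.
Hydraulic gradient i = 1.6 / 24 = 0.066667.
Q = 0.0137 * 174 * 0.066667
  = 0.1589 m^3/s.

0.1589


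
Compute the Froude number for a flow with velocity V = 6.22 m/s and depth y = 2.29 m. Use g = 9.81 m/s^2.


The Froude number is defined as Fr = V / sqrt(g*y).
g*y = 9.81 * 2.29 = 22.4649.
sqrt(g*y) = sqrt(22.4649) = 4.7397.
Fr = 6.22 / 4.7397 = 1.3123.

1.3123


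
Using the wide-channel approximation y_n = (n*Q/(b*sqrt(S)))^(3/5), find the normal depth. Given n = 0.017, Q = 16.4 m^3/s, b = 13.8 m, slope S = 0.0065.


We use the wide-channel approximation y_n = (n*Q/(b*sqrt(S)))^(3/5).
sqrt(S) = sqrt(0.0065) = 0.080623.
Numerator: n*Q = 0.017 * 16.4 = 0.2788.
Denominator: b*sqrt(S) = 13.8 * 0.080623 = 1.112597.
arg = 0.2506.
y_n = 0.2506^(3/5) = 0.4359 m.

0.4359


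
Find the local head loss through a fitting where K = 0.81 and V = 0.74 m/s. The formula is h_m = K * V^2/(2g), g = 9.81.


Minor loss formula: h_m = K * V^2/(2g).
V^2 = 0.74^2 = 0.5476.
V^2/(2g) = 0.5476 / 19.62 = 0.0279 m.
h_m = 0.81 * 0.0279 = 0.0226 m.

0.0226


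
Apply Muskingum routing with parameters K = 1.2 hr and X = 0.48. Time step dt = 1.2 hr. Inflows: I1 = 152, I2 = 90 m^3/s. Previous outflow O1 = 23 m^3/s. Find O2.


Muskingum coefficients:
denom = 2*K*(1-X) + dt = 2*1.2*(1-0.48) + 1.2 = 2.448.
C0 = (dt - 2*K*X)/denom = (1.2 - 2*1.2*0.48)/2.448 = 0.0196.
C1 = (dt + 2*K*X)/denom = (1.2 + 2*1.2*0.48)/2.448 = 0.9608.
C2 = (2*K*(1-X) - dt)/denom = 0.0196.
O2 = C0*I2 + C1*I1 + C2*O1
   = 0.0196*90 + 0.9608*152 + 0.0196*23
   = 148.25 m^3/s.

148.25


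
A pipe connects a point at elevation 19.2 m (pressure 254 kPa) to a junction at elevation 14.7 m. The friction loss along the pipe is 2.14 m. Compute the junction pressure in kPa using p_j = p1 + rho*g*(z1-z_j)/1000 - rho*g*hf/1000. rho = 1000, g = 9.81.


Junction pressure: p_j = p1 + rho*g*(z1 - z_j)/1000 - rho*g*hf/1000.
Elevation term = 1000*9.81*(19.2 - 14.7)/1000 = 44.145 kPa.
Friction term = 1000*9.81*2.14/1000 = 20.993 kPa.
p_j = 254 + 44.145 - 20.993 = 277.15 kPa.

277.15


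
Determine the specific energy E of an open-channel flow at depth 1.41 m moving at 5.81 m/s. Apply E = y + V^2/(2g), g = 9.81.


Specific energy E = y + V^2/(2g).
Velocity head = V^2/(2g) = 5.81^2 / (2*9.81) = 33.7561 / 19.62 = 1.7205 m.
E = 1.41 + 1.7205 = 3.1305 m.

3.1305


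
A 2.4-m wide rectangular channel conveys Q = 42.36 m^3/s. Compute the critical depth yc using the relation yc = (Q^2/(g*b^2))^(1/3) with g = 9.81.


Using yc = (Q^2 / (g * b^2))^(1/3):
Q^2 = 42.36^2 = 1794.37.
g * b^2 = 9.81 * 2.4^2 = 9.81 * 5.76 = 56.51.
Q^2 / (g*b^2) = 1794.37 / 56.51 = 31.7531.
yc = 31.7531^(1/3) = 3.1667 m.

3.1667


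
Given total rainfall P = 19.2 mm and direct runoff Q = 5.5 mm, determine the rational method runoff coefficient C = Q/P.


The runoff coefficient C = runoff depth / rainfall depth.
C = 5.5 / 19.2
  = 0.2865.

0.2865


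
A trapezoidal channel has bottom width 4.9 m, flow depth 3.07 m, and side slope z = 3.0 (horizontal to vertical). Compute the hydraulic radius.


For a trapezoidal section with side slope z:
A = (b + z*y)*y = (4.9 + 3.0*3.07)*3.07 = 43.318 m^2.
P = b + 2*y*sqrt(1 + z^2) = 4.9 + 2*3.07*sqrt(1 + 3.0^2) = 24.316 m.
R = A/P = 43.318 / 24.316 = 1.7814 m.

1.7814


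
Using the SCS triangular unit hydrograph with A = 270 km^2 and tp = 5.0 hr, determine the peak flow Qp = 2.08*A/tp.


SCS formula: Qp = 2.08 * A / tp.
Qp = 2.08 * 270 / 5.0
   = 561.6 / 5.0
   = 112.32 m^3/s per cm.

112.32


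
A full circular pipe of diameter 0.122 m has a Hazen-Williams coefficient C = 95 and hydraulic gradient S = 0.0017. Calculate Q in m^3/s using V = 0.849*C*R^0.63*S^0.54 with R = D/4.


For a full circular pipe, R = D/4 = 0.122/4 = 0.0305 m.
V = 0.849 * 95 * 0.0305^0.63 * 0.0017^0.54
  = 0.849 * 95 * 0.110945 * 0.031948
  = 0.2859 m/s.
Pipe area A = pi*D^2/4 = pi*0.122^2/4 = 0.0117 m^2.
Q = A * V = 0.0117 * 0.2859 = 0.0033 m^3/s.

0.0033


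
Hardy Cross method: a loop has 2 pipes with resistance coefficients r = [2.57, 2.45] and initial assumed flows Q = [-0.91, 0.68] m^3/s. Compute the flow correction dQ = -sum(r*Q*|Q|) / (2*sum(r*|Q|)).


Numerator terms (r*Q*|Q|): 2.57*-0.91*|-0.91| = -2.1282; 2.45*0.68*|0.68| = 1.1329.
Sum of numerator = -0.9953.
Denominator terms (r*|Q|): 2.57*|-0.91| = 2.3387; 2.45*|0.68| = 1.666.
2 * sum of denominator = 2 * 4.0047 = 8.0094.
dQ = --0.9953 / 8.0094 = 0.1243 m^3/s.

0.1243


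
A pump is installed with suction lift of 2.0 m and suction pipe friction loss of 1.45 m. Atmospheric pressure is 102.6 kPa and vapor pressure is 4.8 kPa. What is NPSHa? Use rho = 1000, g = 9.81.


NPSHa = p_atm/(rho*g) - z_s - hf_s - p_vap/(rho*g).
p_atm/(rho*g) = 102.6*1000 / (1000*9.81) = 10.459 m.
p_vap/(rho*g) = 4.8*1000 / (1000*9.81) = 0.489 m.
NPSHa = 10.459 - 2.0 - 1.45 - 0.489
      = 6.52 m.

6.52


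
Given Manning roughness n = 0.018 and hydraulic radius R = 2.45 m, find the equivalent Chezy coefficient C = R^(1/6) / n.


The Chezy coefficient relates to Manning's n through C = R^(1/6) / n.
R^(1/6) = 2.45^(1/6) = 1.161077.
C = 1.161077 / 0.018 = 64.5 m^(1/2)/s.

64.5


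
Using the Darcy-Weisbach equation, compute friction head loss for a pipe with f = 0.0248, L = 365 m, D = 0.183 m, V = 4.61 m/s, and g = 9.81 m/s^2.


Darcy-Weisbach equation: h_f = f * (L/D) * V^2/(2g).
f * L/D = 0.0248 * 365/0.183 = 49.4645.
V^2/(2g) = 4.61^2 / (2*9.81) = 21.2521 / 19.62 = 1.0832 m.
h_f = 49.4645 * 1.0832 = 53.579 m.

53.579


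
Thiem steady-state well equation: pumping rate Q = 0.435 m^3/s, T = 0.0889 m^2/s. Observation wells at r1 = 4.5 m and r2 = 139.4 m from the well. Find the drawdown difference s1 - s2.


Thiem equation: s1 - s2 = Q/(2*pi*T) * ln(r2/r1).
ln(r2/r1) = ln(139.4/4.5) = 3.4333.
Q/(2*pi*T) = 0.435 / (2*pi*0.0889) = 0.435 / 0.5586 = 0.7788.
s1 - s2 = 0.7788 * 3.4333 = 2.6737 m.

2.6737


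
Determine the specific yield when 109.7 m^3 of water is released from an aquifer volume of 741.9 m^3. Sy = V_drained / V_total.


Specific yield Sy = Volume drained / Total volume.
Sy = 109.7 / 741.9
   = 0.1479.

0.1479


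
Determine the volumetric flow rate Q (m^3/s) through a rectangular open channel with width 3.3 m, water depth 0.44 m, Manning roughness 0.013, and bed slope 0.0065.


For a rectangular channel, the cross-sectional area A = b * y = 3.3 * 0.44 = 1.45 m^2.
The wetted perimeter P = b + 2y = 3.3 + 2*0.44 = 4.18 m.
Hydraulic radius R = A/P = 1.45/4.18 = 0.3474 m.
Velocity V = (1/n)*R^(2/3)*S^(1/2) = (1/0.013)*0.3474^(2/3)*0.0065^(1/2) = 3.0646 m/s.
Discharge Q = A * V = 1.45 * 3.0646 = 4.45 m^3/s.

4.45


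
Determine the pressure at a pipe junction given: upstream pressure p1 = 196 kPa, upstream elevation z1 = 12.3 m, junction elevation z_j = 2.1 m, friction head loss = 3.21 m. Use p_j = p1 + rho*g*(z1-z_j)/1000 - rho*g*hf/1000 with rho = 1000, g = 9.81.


Junction pressure: p_j = p1 + rho*g*(z1 - z_j)/1000 - rho*g*hf/1000.
Elevation term = 1000*9.81*(12.3 - 2.1)/1000 = 100.062 kPa.
Friction term = 1000*9.81*3.21/1000 = 31.49 kPa.
p_j = 196 + 100.062 - 31.49 = 264.57 kPa.

264.57


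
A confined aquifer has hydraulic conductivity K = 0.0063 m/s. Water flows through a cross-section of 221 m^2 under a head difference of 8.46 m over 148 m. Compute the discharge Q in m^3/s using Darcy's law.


Darcy's law: Q = K * A * i, where i = dh/L.
Hydraulic gradient i = 8.46 / 148 = 0.057162.
Q = 0.0063 * 221 * 0.057162
  = 0.0796 m^3/s.

0.0796


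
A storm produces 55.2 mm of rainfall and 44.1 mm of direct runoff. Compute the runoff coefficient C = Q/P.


The runoff coefficient C = runoff depth / rainfall depth.
C = 44.1 / 55.2
  = 0.7989.

0.7989


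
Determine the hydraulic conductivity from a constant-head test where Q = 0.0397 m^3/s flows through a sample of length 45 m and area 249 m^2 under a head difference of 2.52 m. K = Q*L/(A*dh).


From K = Q*L / (A*dh):
Numerator: Q*L = 0.0397 * 45 = 1.7865.
Denominator: A*dh = 249 * 2.52 = 627.48.
K = 1.7865 / 627.48 = 0.002847 m/s.

0.002847


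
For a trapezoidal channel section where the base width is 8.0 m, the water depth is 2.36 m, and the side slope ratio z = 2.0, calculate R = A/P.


For a trapezoidal section with side slope z:
A = (b + z*y)*y = (8.0 + 2.0*2.36)*2.36 = 30.019 m^2.
P = b + 2*y*sqrt(1 + z^2) = 8.0 + 2*2.36*sqrt(1 + 2.0^2) = 18.554 m.
R = A/P = 30.019 / 18.554 = 1.6179 m.

1.6179


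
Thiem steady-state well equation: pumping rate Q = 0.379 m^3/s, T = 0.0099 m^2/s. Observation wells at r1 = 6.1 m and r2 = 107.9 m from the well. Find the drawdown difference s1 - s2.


Thiem equation: s1 - s2 = Q/(2*pi*T) * ln(r2/r1).
ln(r2/r1) = ln(107.9/6.1) = 2.8729.
Q/(2*pi*T) = 0.379 / (2*pi*0.0099) = 0.379 / 0.0622 = 6.0929.
s1 - s2 = 6.0929 * 2.8729 = 17.5044 m.

17.5044
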